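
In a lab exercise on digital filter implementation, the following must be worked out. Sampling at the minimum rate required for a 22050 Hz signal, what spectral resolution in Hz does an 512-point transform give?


Step 1 — Nyquist sampling rate:
fs = 2 * fmax = 2 * 22050 = 44100 Hz

Step 2 — DFT bin spacing:
df = fs / N = 44100 / 512 = 86.1328 Hz

86.1328 Hz


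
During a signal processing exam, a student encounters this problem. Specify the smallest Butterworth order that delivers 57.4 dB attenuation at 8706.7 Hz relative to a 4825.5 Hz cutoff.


Butterworth filter order formula:
n = log10(10^(A/10) - 1) / (2 * log10(f_stop/f_pass))
10^(57.4/10) - 1 = 549539.8739
f_stop/f_pass = 8706.7 / 4825.5 = 1.8043
n = 11.1973 -> ceil = 12

12


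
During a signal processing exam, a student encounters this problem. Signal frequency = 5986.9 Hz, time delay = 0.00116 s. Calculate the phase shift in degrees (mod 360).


Phase shift from frequency and time delay:
phi = 360 * f * t_delay
    = 360 * 5986.9 * 0.00116
    = 2500.13 degrees
    mod 360 = 340.13 degrees

340.13 degrees


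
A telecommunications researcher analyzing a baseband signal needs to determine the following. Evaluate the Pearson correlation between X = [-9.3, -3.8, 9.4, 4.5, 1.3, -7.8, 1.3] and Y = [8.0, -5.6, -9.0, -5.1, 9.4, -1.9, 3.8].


Pearson correlation coefficient (population):
r = cov(X,Y) / (std(X) * std(Y))
Mean X = -0.6286, Mean Y = -0.0571
Cov(X,Y) = -18.420204
Std(X) = 6.222015, Std(Y) = 6.641398
r = -0.4458

-0.4458


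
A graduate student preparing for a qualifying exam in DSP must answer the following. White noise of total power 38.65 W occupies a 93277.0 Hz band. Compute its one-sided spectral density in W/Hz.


Power spectral density:
PSD = P / BW
    = 38.65 / 93277.0
    = 0.00041436 W/Hz

0.00041436 W/Hz


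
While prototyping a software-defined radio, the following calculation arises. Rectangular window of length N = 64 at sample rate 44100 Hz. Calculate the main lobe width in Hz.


Main lobe width for a rectangular window:
Width = 2 * fs / N
      = 2 * 44100 / 64
      = 88200 / 64
      = 1378.125 Hz

1378.125 Hz


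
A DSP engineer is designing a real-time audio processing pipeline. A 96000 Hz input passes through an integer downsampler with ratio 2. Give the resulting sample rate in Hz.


Decimation reduces the sample rate:
fs_out = fs_in / M
       = 96000 / 2
       = 48000.0 Hz

48000.0 Hz


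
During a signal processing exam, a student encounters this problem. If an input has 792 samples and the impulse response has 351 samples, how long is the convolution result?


Linear convolution output length:
L = N + M - 1
  = 792 + 351 - 1
  = 1142 samples

1142


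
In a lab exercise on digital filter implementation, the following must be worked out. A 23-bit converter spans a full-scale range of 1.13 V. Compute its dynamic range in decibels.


Dynamic range from full-scale to LSB:
V_min = V_max / 2^bits = 1.13 / 2^23
DR = 20 * log10(V_max / V_min)
   = 20 * log10(2^23)
   = 20 * 23 * log10(2)
   = 138.47 dB

138.47 dB


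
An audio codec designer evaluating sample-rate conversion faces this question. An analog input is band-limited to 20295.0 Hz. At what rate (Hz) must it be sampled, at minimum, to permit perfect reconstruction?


The Nyquist rate is twice the maximum frequency component.
fs_min = 2 * fmax
      = 2 * 20295.0
      = 40590.0 Hz

40590.0


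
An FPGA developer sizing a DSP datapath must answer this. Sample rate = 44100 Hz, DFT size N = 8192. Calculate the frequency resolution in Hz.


DFT frequency resolution:
df = fs / N
   = 44100 / 8192
   = 5.3833 Hz

5.3833 Hz


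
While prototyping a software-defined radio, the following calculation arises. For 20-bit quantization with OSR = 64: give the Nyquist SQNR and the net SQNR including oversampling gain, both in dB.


Step 1 — baseline SQNR at Nyquist:
SQNR_base = 6.02*N + 1.76
          = 6.02*20 + 1.76
          = 122.16 dB

Step 2 — oversampling processing gain:
G = 10*log10(OSR) = 10*log10(64) = 18.06 dB

Step 3 — total:
SQNR_total = 122.16 + 18.06 = 140.22 dB

Base SQNR = 122.16 dB; oversampled SQNR = 140.22 dB


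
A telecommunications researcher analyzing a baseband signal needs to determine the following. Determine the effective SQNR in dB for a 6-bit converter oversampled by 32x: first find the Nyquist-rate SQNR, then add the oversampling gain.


Step 1 — baseline SQNR at Nyquist:
SQNR_base = 6.02*N + 1.76
          = 6.02*6 + 1.76
          = 37.88 dB

Step 2 — oversampling processing gain:
G = 10*log10(OSR) = 10*log10(32) = 15.05 dB

Step 3 — total:
SQNR_total = 37.88 + 15.05 = 52.93 dB

Base SQNR = 37.88 dB; oversampled SQNR = 52.93 dB


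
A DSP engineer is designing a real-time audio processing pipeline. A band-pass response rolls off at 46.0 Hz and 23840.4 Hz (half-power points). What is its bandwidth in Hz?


Bandwidth is the difference of -3dB frequencies:
BW = f_high - f_low
   = 23840.4 - 46.0
   = 23794.4 Hz

23794.4 Hz


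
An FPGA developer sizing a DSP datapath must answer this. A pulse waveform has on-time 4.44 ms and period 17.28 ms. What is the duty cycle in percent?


Duty cycle as a percentage:
DC = (t_on / T) * 100
   = (4.44 / 17.28) * 100
   = 0.256944 * 100
   = 25.69 %

25.69 %


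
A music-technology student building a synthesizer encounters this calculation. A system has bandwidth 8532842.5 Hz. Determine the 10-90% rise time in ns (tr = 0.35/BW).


Rise time from bandwidth relationship:
tr = 0.35 / BW
   = 0.35 / 8532842.5
   = 4.101798434e-08 s
   = 41.018 ns

41.018 ns


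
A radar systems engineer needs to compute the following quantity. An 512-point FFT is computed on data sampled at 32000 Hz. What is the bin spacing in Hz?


DFT frequency resolution:
df = fs / N
   = 32000 / 512
   = 62.5 Hz

62.5 Hz


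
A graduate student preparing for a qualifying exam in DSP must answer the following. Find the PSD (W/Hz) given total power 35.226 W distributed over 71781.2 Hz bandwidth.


Power spectral density:
PSD = P / BW
    = 35.226 / 71781.2
    = 0.00049074 W/Hz

0.00049074 W/Hz


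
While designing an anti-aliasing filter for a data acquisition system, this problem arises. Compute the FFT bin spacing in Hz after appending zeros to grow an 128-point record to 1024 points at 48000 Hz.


Frequency resolution after zero-padding:
N_padded = 128 * 8 = 1024
df = fs / N_padded
   = 48000 / 1024
   = 46.875 Hz

46.875 Hz


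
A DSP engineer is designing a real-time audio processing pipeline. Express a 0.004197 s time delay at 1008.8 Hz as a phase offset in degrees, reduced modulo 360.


Phase shift from frequency and time delay:
phi = 360 * f * t_delay
    = 360 * 1008.8 * 0.004197
    = 1524.22 degrees
    mod 360 = 84.22 degrees

84.22 degrees


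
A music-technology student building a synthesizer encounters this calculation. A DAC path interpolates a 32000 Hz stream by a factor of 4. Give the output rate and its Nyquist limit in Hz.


Step 1 — output sample rate after interpolation by L:
fs_out = L * fs_in = 4 * 32000 = 128000 Hz

Step 2 — Nyquist frequency of the output stream:
f_Nyq = fs_out / 2 = 128000 / 2 = 64000.0 Hz

fs_out = 128000 Hz; f_Nyquist = 64000.0 Hz


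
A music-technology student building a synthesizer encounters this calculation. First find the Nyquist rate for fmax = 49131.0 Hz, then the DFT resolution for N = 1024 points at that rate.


Step 1 — Nyquist sampling rate:
fs = 2 * fmax = 2 * 49131.0 = 98262.0 Hz

Step 2 — DFT bin spacing:
df = fs / N = 98262.0 / 1024 = 95.959 Hz

95.959 Hz


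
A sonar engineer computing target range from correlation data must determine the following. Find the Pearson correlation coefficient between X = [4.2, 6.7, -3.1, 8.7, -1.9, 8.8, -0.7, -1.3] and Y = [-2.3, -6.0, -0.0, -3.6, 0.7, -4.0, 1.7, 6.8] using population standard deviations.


Pearson correlation coefficient (population):
r = cov(X,Y) / (std(X) * std(Y))
Mean X = 2.675, Mean Y = -0.8375
Cov(X,Y) = -13.727188
Std(X) = 4.66121, Std(Y) = 3.779199
r = -0.7793

-0.7793


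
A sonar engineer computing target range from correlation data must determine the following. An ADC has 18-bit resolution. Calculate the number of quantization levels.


Number of quantization levels = 2^N
= 2^18
= 262144

262144


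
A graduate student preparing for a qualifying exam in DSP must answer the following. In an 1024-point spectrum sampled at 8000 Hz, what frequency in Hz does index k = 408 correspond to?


Frequency of DFT bin k:
f_k = k * fs / N
    = 408 * 8000 / 1024
    = 3264000 / 1024
    = 3187.5 Hz

3187.5 Hz


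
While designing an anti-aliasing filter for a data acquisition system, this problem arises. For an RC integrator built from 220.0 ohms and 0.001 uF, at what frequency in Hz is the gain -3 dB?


Cutoff frequency of a first-order RC filter:
fc = 1 / (2 * pi * R * C)
C = 0.001 uF = 1e-09 F
fc = 1 / (2 * pi * 220.0 * 1e-09)
   = 1 / 1.3823007675795e-06
   = 723431.559509 Hz

723431.559509 Hz


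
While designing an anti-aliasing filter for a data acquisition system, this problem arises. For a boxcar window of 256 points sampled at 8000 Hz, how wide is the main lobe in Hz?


Main lobe width for a rectangular window:
Width = 2 * fs / N
      = 2 * 8000 / 256
      = 16000 / 256
      = 62.5 Hz

62.5 Hz


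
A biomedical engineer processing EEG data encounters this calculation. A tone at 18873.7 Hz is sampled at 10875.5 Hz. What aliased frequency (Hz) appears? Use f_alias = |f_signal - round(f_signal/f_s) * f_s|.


Compute the nearest integer multiple of fs to the signal:
n = round(18873.7 / 10875.5) = 2
f_alias = |18873.7 - 2 * 10875.5|
        = |18873.7 - 21751.0|
        = 2877.3 Hz

2877.3


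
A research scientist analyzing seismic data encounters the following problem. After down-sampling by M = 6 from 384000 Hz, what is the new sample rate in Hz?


Decimation reduces the sample rate:
fs_out = fs_in / M
       = 384000 / 6
       = 64000.0 Hz

64000.0 Hz


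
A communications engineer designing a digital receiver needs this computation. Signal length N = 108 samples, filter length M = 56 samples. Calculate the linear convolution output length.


Linear convolution output length:
L = N + M - 1
  = 108 + 56 - 1
  = 163 samples

163


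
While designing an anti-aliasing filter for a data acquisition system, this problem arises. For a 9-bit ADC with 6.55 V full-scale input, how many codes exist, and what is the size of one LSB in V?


Step 1 — number of quantization levels:
L = 2^N = 2^9 = 512

Step 2 — LSB step size:
delta = Vfs / L
      = 6.55 / 512
      = 0.01279297 V

Levels = 512; step size = 0.01279297 V


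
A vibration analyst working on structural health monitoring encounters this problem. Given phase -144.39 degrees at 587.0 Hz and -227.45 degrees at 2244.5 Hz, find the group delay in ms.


Group delay from phase difference:
tau = -d(phi)/d(omega)
d(phi) = -83.06 deg = -1.44967 rad
d(omega) = 2*pi*(2244.5 - 587.0) = 10414.3796 rad/s
tau = -(-1.44967) / 10414.3796
    = 0.1392 ms

0.1392 ms


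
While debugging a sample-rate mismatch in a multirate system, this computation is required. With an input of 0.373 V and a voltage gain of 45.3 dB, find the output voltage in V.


Output voltage from dB gain:
V_out = V_in * 10^(gain_dB / 20)
      = 0.373 * 10^(45.3 / 20)
      = 0.373 * 184.0772
      = 68.6608 V

68.6608 V


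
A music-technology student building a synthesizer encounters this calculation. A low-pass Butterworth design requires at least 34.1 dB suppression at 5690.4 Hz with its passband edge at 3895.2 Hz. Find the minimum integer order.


Butterworth filter order formula:
n = log10(10^(A/10) - 1) / (2 * log10(f_stop/f_pass))
10^(34.1/10) - 1 = 2569.3958
f_stop/f_pass = 5690.4 / 3895.2 = 1.4609
n = 10.3571 -> ceil = 11

11


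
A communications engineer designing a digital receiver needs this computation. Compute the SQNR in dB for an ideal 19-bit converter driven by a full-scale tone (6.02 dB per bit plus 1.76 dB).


Theoretical SNR for a full-scale sinusoid:
SNR = 6.02 * N + 1.76
    = 6.02 * 19 + 1.76
    = 114.38 + 1.76
    = 116.14 dB

116.14 dB


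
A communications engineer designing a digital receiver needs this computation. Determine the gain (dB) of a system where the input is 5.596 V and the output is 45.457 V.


Voltage gain in dB:
G = 20 * log10(Vout / Vin)
  = 20 * log10(45.457 / 5.596)
  = 20 * log10(8.123124)
  = 20 * 0.909723
  = 18.19 dB

18.19 dB


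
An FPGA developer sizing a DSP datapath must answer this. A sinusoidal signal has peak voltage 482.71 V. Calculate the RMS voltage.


RMS voltage for a sinusoidal waveform:
V_rms = V_peak / sqrt(2)
      = 482.71 / 1.414214
      = 341.328 V

341.328 V


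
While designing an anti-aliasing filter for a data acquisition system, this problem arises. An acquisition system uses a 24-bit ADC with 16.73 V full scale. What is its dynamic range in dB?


Dynamic range from full-scale to LSB:
V_min = V_max / 2^bits = 16.73 / 2^24
DR = 20 * log10(V_max / V_min)
   = 20 * log10(2^24)
   = 20 * 24 * log10(2)
   = 144.49 dB

144.49 dB


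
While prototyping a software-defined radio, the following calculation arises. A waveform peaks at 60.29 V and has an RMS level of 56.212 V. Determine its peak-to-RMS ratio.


Crest factor is the ratio of peak to RMS:
CF = V_peak / V_rms
   = 60.29 / 56.212
   = 1.0725

1.0725


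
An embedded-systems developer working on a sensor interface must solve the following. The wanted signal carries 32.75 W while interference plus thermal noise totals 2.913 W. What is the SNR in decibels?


SNR in decibels:
SNR = 10 * log10(Ps / Pn)
    = 10 * log10(32.75 / 2.913)
    = 10 * log10(11.2427)
    = 10 * 1.0509
    = 10.51 dB

10.51 dB


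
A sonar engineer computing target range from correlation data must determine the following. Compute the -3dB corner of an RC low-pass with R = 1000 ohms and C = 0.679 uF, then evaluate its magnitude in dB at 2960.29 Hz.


Step 1 — cutoff frequency:
fc = 1 / (2*pi*R*C)
C = 0.679 uF = 6.79e-07 F
fc = 1 / (2*pi*1000*6.79e-07)
   = 234.396 Hz

Step 2 — magnitude at f = 2960.29 Hz:
|H(f)| = 1 / sqrt(1 + (f/fc)^2)
f/fc = 2960.29 / 234.396 = 12.629439
|H| = 1 / sqrt(1 + 159.502729) = 0.078933
|H|_dB = 20*log10(0.078933) = -22.05 dB

fc = 234.396 Hz; |H(2960.29 Hz)| = -22.05 dB


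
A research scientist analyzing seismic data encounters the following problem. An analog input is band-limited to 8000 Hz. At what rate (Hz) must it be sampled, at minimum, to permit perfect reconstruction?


The Nyquist rate is twice the maximum frequency component.
fs_min = 2 * fmax
      = 2 * 8000
      = 16000 Hz

16000


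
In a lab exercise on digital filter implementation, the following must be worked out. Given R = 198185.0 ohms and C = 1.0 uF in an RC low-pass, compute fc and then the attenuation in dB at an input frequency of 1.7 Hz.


Step 1 — cutoff frequency:
fc = 1 / (2*pi*R*C)
C = 1.0 uF = 1e-06 F
fc = 1 / (2*pi*198185.0*1e-06)
   = 0.803063 Hz

Step 2 — magnitude at f = 1.7 Hz:
|H(f)| = 1 / sqrt(1 + (f/fc)^2)
f/fc = 1.7 / 0.803063 = 2.116895
|H| = 1 / sqrt(1 + 4.481244) = 0.4271304
|H|_dB = 20*log10(0.4271304) = -7.39 dB

fc = 0.803063 Hz; |H(1.7 Hz)| = -7.39 dB


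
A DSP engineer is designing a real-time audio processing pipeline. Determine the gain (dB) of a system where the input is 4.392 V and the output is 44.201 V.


Voltage gain in dB:
G = 20 * log10(Vout / Vin)
  = 20 * log10(44.201 / 4.392)
  = 20 * log10(10.06398)
  = 20 * 1.00277
  = 20.06 dB

20.06 dB


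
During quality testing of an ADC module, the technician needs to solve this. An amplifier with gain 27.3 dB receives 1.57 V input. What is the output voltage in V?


Output voltage from dB gain:
V_out = V_in * 10^(gain_dB / 20)
      = 1.57 * 10^(27.3 / 20)
      = 1.57 * 23.173946
      = 36.3831 V

36.3831 V


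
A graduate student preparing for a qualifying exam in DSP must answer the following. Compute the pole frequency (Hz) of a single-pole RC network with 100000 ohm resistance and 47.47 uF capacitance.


Cutoff frequency of a first-order RC filter:
fc = 1 / (2 * pi * R * C)
C = 47.47 uF = 4.747e-05 F
fc = 1 / (2 * pi * 100000 * 4.747e-05)
   = 1 / 29.826280653181
   = 0.033527 Hz

0.033527 Hz


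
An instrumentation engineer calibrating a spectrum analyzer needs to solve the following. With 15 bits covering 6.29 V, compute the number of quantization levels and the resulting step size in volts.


Step 1 — number of quantization levels:
L = 2^N = 2^15 = 32768

Step 2 — LSB step size:
delta = Vfs / L
      = 6.29 / 32768
      = 0.00019196 V

Levels = 32768; step size = 0.00019196 V


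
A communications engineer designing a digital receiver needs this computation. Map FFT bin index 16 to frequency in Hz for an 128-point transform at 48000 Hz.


Frequency of DFT bin k:
f_k = k * fs / N
    = 16 * 48000 / 128
    = 768000 / 128
    = 6000.0 Hz

6000.0 Hz


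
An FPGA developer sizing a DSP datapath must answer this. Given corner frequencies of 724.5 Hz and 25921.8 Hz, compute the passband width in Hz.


Bandwidth is the difference of -3dB frequencies:
BW = f_high - f_low
   = 25921.8 - 724.5
   = 25197.3 Hz

25197.3 Hz


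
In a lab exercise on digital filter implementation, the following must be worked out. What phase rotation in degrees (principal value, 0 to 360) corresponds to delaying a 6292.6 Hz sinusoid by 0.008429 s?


Phase shift from frequency and time delay:
phi = 360 * f * t_delay
    = 360 * 6292.6 * 0.008429
    = 19094.52 degrees
    mod 360 = 14.52 degrees

14.52 degrees


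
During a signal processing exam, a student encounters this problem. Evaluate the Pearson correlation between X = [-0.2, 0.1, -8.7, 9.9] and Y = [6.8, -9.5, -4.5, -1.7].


Pearson correlation coefficient (population):
r = cov(X,Y) / (std(X) * std(Y))
Mean X = 0.275, Mean Y = -2.225
Cov(X,Y) = 5.614375
Std(X) = 6.584973, Std(Y) = 5.912434
r = 0.1442

0.1442


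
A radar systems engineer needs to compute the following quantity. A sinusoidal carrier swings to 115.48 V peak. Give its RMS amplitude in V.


RMS voltage for a sinusoidal waveform:
V_rms = V_peak / sqrt(2)
      = 115.48 / 1.414214
      = 81.657 V

81.657 V


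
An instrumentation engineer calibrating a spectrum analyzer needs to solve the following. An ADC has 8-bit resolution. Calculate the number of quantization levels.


Number of quantization levels = 2^N
= 2^8
= 256

256


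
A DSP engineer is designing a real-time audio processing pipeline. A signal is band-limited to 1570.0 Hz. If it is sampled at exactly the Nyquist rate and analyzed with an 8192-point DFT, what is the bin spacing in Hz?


Step 1 — Nyquist sampling rate:
fs = 2 * fmax = 2 * 1570.0 = 3140.0 Hz

Step 2 — DFT bin spacing:
df = fs / N = 3140.0 / 8192 = 0.3833 Hz

0.3833 Hz


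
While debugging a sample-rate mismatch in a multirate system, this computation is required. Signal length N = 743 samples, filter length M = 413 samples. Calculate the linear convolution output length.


Linear convolution output length:
L = N + M - 1
  = 743 + 413 - 1
  = 1155 samples

1155


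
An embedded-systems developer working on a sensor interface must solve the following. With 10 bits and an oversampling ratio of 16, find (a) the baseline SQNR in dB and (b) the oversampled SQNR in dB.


Step 1 — baseline SQNR at Nyquist:
SQNR_base = 6.02*N + 1.76
          = 6.02*10 + 1.76
          = 61.96 dB

Step 2 — oversampling processing gain:
G = 10*log10(OSR) = 10*log10(16) = 12.04 dB

Step 3 — total:
SQNR_total = 61.96 + 12.04 = 74.0 dB

Base SQNR = 61.96 dB; oversampled SQNR = 74.0 dB


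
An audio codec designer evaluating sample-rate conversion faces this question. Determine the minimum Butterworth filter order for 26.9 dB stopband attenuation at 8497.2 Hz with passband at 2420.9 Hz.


Butterworth filter order formula:
n = log10(10^(A/10) - 1) / (2 * log10(f_stop/f_pass))
10^(26.9/10) - 1 = 488.7788
f_stop/f_pass = 8497.2 / 2420.9 = 3.5099
n = 2.4657 -> ceil = 3

3


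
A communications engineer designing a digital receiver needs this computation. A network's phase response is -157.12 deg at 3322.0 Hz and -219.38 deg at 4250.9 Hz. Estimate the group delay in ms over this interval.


Group delay from phase difference:
tau = -d(phi)/d(omega)
d(phi) = -62.26 deg = -1.086642 rad
d(omega) = 2*pi*(4250.9 - 3322.0) = 5836.4508 rad/s
tau = -(-1.086642) / 5836.4508
    = 0.1862 ms

0.1862 ms


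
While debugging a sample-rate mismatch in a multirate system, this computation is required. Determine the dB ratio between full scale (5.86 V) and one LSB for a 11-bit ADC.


Dynamic range from full-scale to LSB:
V_min = V_max / 2^bits = 5.86 / 2^11
DR = 20 * log10(V_max / V_min)
   = 20 * log10(2^11)
   = 20 * 11 * log10(2)
   = 66.23 dB

66.23 dB


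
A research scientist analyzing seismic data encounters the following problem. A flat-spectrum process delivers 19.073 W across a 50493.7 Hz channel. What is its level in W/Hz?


Power spectral density:
PSD = P / BW
    = 19.073 / 50493.7
    = 0.00037773 W/Hz

0.00037773 W/Hz


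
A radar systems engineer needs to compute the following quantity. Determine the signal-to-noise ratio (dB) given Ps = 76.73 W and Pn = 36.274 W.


SNR in decibels:
SNR = 10 * log10(Ps / Pn)
    = 10 * log10(76.73 / 36.274)
    = 10 * log10(2.1153)
    = 10 * 0.3254
    = 3.25 dB

3.25 dB


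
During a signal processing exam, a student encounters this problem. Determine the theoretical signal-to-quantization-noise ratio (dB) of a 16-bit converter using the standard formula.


Theoretical SNR for a full-scale sinusoid:
SNR = 6.02 * N + 1.76
    = 6.02 * 16 + 1.76
    = 96.32 + 1.76
    = 98.08 dB

98.08 dB


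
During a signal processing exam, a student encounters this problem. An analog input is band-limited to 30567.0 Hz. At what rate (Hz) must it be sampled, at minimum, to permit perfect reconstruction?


The Nyquist rate is twice the maximum frequency component.
fs_min = 2 * fmax
      = 2 * 30567.0
      = 61134.0 Hz

61134.0


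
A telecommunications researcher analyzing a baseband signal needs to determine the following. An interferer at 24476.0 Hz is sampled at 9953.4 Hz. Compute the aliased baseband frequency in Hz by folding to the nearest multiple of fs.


Compute the nearest integer multiple of fs to the signal:
n = round(24476.0 / 9953.4) = 2
f_alias = |24476.0 - 2 * 9953.4|
        = |24476.0 - 19906.8|
        = 4569.2 Hz

4569.2


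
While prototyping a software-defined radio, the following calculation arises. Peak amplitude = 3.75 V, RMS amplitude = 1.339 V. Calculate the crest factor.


Crest factor is the ratio of peak to RMS:
CF = V_peak / V_rms
   = 3.75 / 1.339
   = 2.8006

2.8006


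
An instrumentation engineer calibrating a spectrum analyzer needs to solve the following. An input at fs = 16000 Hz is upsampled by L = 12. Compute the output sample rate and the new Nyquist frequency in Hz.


Step 1 — output sample rate after interpolation by L:
fs_out = L * fs_in = 12 * 16000 = 192000 Hz

Step 2 — Nyquist frequency of the output stream:
f_Nyq = fs_out / 2 = 192000 / 2 = 96000.0 Hz

fs_out = 192000 Hz; f_Nyquist = 96000.0 Hz


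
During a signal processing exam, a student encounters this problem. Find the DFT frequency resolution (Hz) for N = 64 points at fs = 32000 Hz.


DFT frequency resolution:
df = fs / N
   = 32000 / 64
   = 500.0 Hz

500.0 Hz


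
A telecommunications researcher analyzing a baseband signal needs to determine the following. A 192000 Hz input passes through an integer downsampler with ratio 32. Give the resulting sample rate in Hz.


Decimation reduces the sample rate:
fs_out = fs_in / M
       = 192000 / 32
       = 6000.0 Hz

6000.0 Hz


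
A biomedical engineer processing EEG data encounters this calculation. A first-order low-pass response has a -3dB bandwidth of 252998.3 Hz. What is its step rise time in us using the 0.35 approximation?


Rise time from bandwidth relationship:
tr = 0.35 / BW
   = 0.35 / 252998.3
   = 1.383408505e-06 s
   = 1.3834 us

1.3834 us


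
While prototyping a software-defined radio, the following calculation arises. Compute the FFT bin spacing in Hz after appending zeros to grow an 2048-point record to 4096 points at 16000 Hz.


Frequency resolution after zero-padding:
N_padded = 2048 * 2 = 4096
df = fs / N_padded
   = 16000 / 4096
   = 3.9062 Hz

3.9062 Hz


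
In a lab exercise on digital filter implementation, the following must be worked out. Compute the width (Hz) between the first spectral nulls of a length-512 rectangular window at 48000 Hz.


Main lobe width for a rectangular window:
Width = 2 * fs / N
      = 2 * 48000 / 512
      = 96000 / 512
      = 187.5 Hz

187.5 Hz


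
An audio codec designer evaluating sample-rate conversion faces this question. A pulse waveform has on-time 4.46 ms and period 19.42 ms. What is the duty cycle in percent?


Duty cycle as a percentage:
DC = (t_on / T) * 100
   = (4.46 / 19.42) * 100
   = 0.22966 * 100
   = 22.97 %

22.97 %


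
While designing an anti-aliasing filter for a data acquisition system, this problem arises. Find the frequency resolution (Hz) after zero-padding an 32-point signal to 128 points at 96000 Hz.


Frequency resolution after zero-padding:
N_padded = 32 * 4 = 128
df = fs / N_padded
   = 96000 / 128
   = 750.0 Hz

750.0 Hz


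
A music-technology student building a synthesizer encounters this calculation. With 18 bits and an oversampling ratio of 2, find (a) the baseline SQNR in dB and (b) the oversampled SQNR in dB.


Step 1 — baseline SQNR at Nyquist:
SQNR_base = 6.02*N + 1.76
          = 6.02*18 + 1.76
          = 110.12 dB

Step 2 — oversampling processing gain:
G = 10*log10(OSR) = 10*log10(2) = 3.01 dB

Step 3 — total:
SQNR_total = 110.12 + 3.01 = 113.13 dB

Base SQNR = 110.12 dB; oversampled SQNR = 113.13 dB


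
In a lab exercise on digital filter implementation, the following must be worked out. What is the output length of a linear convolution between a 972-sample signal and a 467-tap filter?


Linear convolution output length:
L = N + M - 1
  = 972 + 467 - 1
  = 1438 samples

1438


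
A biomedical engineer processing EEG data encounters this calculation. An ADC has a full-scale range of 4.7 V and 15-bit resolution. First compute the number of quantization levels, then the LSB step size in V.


Step 1 — number of quantization levels:
L = 2^N = 2^15 = 32768

Step 2 — LSB step size:
delta = Vfs / L
      = 4.7 / 32768
      = 0.00014343 V

Levels = 32768; step size = 0.00014343 V


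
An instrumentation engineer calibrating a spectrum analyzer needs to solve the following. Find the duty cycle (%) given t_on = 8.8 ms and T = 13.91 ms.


Duty cycle as a percentage:
DC = (t_on / T) * 100
   = (8.8 / 13.91) * 100
   = 0.632638 * 100
   = 63.26 %

63.26 %


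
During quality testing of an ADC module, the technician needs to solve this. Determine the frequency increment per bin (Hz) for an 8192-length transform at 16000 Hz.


DFT frequency resolution:
df = fs / N
   = 16000 / 8192
   = 1.9531 Hz

1.9531 Hz


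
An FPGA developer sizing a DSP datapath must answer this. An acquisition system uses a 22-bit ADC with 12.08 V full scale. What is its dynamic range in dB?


Dynamic range from full-scale to LSB:
V_min = V_max / 2^bits = 12.08 / 2^22
DR = 20 * log10(V_max / V_min)
   = 20 * log10(2^22)
   = 20 * 22 * log10(2)
   = 132.45 dB

132.45 dB


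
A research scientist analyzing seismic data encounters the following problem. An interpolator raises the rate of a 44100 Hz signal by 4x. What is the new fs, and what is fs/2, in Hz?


Step 1 — output sample rate after interpolation by L:
fs_out = L * fs_in = 4 * 44100 = 176400 Hz

Step 2 — Nyquist frequency of the output stream:
f_Nyq = fs_out / 2 = 176400 / 2 = 88200.0 Hz

fs_out = 176400 Hz; f_Nyquist = 88200.0 Hz


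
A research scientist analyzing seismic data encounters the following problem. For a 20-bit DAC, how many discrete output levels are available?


Number of quantization levels = 2^N
= 2^20
= 1048576

1048576


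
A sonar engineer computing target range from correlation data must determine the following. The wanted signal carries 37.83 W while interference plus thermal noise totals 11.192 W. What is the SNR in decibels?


SNR in decibels:
SNR = 10 * log10(Ps / Pn)
    = 10 * log10(37.83 / 11.192)
    = 10 * log10(3.3801)
    = 10 * 0.5289
    = 5.29 dB

5.29 dB


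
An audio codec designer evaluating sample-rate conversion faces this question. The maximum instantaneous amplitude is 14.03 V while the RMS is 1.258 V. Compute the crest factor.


Crest factor is the ratio of peak to RMS:
CF = V_peak / V_rms
   = 14.03 / 1.258
   = 11.1526

11.1526


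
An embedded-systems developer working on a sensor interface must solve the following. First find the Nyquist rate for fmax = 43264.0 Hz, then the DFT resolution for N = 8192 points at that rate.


Step 1 — Nyquist sampling rate:
fs = 2 * fmax = 2 * 43264.0 = 86528.0 Hz

Step 2 — DFT bin spacing:
df = fs / N = 86528.0 / 8192 = 10.5625 Hz

10.5625 Hz


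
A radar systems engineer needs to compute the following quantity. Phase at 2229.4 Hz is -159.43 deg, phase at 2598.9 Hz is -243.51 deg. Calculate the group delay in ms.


Group delay from phase difference:
tau = -d(phi)/d(omega)
d(phi) = -84.08 deg = -1.467473 rad
d(omega) = 2*pi*(2598.9 - 2229.4) = 2321.637 rad/s
tau = -(-1.467473) / 2321.637
    = 0.6321 ms

0.6321 ms


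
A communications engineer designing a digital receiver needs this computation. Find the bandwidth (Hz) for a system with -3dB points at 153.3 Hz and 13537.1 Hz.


Bandwidth is the difference of -3dB frequencies:
BW = f_high - f_low
   = 13537.1 - 153.3
   = 13383.8 Hz

13383.8 Hz


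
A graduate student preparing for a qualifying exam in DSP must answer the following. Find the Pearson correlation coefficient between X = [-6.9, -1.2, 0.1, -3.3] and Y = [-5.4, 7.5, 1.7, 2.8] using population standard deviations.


Pearson correlation coefficient (population):
r = cov(X,Y) / (std(X) * std(Y))
Mean X = -2.825, Mean Y = 1.65
Cov(X,Y) = 9.45875
Std(X) = 2.64705, Std(Y) = 4.616546
r = 0.774

0.774


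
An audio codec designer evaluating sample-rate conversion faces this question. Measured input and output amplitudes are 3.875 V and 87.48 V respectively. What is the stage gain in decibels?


Voltage gain in dB:
G = 20 * log10(Vout / Vin)
  = 20 * log10(87.48 / 3.875)
  = 20 * log10(22.575484)
  = 20 * 1.353637
  = 27.07 dB

27.07 dB


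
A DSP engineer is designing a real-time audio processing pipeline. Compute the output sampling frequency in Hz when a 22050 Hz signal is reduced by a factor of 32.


Decimation reduces the sample rate:
fs_out = fs_in / M
       = 22050 / 32
       = 689.0625 Hz

689.0625 Hz


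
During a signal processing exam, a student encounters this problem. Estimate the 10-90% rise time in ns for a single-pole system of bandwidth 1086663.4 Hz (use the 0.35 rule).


Rise time from bandwidth relationship:
tr = 0.35 / BW
   = 0.35 / 1086663.4
   = 3.220868578e-07 s
   = 322.0869 ns

322.0869 ns


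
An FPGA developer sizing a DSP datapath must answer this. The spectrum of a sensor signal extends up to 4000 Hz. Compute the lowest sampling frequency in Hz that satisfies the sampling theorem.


The Nyquist rate is twice the maximum frequency component.
fs_min = 2 * fmax
      = 2 * 4000
      = 8000 Hz

8000


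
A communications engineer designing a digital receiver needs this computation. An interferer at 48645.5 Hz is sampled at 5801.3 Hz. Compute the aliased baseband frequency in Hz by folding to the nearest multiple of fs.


Compute the nearest integer multiple of fs to the signal:
n = round(48645.5 / 5801.3) = 8
f_alias = |48645.5 - 8 * 5801.3|
        = |48645.5 - 46410.4|
        = 2235.1 Hz

2235.1


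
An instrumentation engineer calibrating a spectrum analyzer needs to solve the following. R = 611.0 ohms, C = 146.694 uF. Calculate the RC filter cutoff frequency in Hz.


Cutoff frequency of a first-order RC filter:
fc = 1 / (2 * pi * R * C)
C = 146.694 uF = 0.000146694 F
fc = 1 / (2 * pi * 611.0 * 0.000146694)
   = 1 / 0.56316211271081
   = 1.775688 Hz

1.775688 Hz


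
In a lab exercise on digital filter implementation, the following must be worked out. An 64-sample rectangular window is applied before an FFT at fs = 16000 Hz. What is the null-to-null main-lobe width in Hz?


Main lobe width for a rectangular window:
Width = 2 * fs / N
      = 2 * 16000 / 64
      = 32000 / 64
      = 500.0 Hz

500.0 Hz


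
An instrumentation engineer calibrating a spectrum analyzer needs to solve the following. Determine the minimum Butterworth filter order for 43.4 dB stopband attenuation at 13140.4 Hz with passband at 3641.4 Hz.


Butterworth filter order formula:
n = log10(10^(A/10) - 1) / (2 * log10(f_stop/f_pass))
10^(43.4/10) - 1 = 21876.6162
f_stop/f_pass = 13140.4 / 3641.4 = 3.6086
n = 3.8935 -> ceil = 4

4


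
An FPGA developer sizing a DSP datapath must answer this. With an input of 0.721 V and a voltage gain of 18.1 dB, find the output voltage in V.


Output voltage from dB gain:
V_out = V_in * 10^(gain_dB / 20)
      = 0.721 * 10^(18.1 / 20)
      = 0.721 * 8.035261
      = 5.7934 V

5.7934 V


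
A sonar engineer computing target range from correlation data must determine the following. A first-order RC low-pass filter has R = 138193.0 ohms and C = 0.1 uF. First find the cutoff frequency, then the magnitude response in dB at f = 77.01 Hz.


Step 1 — cutoff frequency:
fc = 1 / (2*pi*R*C)
C = 0.1 uF = 1e-07 F
fc = 1 / (2*pi*138193.0*1e-07)
   = 11.5169 Hz

Step 2 — magnitude at f = 77.01 Hz:
|H(f)| = 1 / sqrt(1 + (f/fc)^2)
f/fc = 77.01 / 11.5169 = 6.686695
|H| = 1 / sqrt(1 + 44.71189) = 0.1479059
|H|_dB = 20*log10(0.1479059) = -16.6 dB

fc = 11.5169 Hz; |H(77.01 Hz)| = -16.6 dB


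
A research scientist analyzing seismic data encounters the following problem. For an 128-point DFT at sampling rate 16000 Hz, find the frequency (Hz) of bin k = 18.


Frequency of DFT bin k:
f_k = k * fs / N
    = 18 * 16000 / 128
    = 288000 / 128
    = 2250.0 Hz

2250.0 Hz


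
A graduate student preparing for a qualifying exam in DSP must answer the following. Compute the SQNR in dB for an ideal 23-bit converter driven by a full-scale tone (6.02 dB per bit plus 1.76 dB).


Theoretical SNR for a full-scale sinusoid:
SNR = 6.02 * N + 1.76
    = 6.02 * 23 + 1.76
    = 138.46 + 1.76
    = 140.22 dB

140.22 dB


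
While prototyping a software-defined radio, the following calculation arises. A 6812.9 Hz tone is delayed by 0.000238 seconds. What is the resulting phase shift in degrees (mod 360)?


Phase shift from frequency and time delay:
phi = 360 * f * t_delay
    = 360 * 6812.9 * 0.000238
    = 583.73 degrees
    mod 360 = 223.73 degrees

223.73 degrees


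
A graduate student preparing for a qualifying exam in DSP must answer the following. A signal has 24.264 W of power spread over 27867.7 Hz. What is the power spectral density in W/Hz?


Power spectral density:
PSD = P / BW
    = 24.264 / 27867.7
    = 0.00087069 W/Hz

0.00087069 W/Hz


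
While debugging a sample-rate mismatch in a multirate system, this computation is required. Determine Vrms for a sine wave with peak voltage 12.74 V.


RMS voltage for a sinusoidal waveform:
V_rms = V_peak / sqrt(2)
      = 12.74 / 1.414214
      = 9.009 V

9.009 V


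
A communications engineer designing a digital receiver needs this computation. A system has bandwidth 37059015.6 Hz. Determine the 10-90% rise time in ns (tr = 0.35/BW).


Rise time from bandwidth relationship:
tr = 0.35 / BW
   = 0.35 / 37059015.6
   = 9.444395495e-09 s
   = 9.4444 ns

9.4444 ns


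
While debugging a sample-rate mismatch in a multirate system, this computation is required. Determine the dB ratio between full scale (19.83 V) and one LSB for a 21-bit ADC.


Dynamic range from full-scale to LSB:
V_min = V_max / 2^bits = 19.83 / 2^21
DR = 20 * log10(V_max / V_min)
   = 20 * log10(2^21)
   = 20 * 21 * log10(2)
   = 126.43 dB

126.43 dB


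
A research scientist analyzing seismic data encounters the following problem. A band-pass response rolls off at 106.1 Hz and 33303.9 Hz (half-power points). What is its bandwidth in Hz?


Bandwidth is the difference of -3dB frequencies:
BW = f_high - f_low
   = 33303.9 - 106.1
   = 33197.8 Hz

33197.8 Hz


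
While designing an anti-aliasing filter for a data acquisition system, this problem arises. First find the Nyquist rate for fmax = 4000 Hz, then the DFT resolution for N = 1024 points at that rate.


Step 1 — Nyquist sampling rate:
fs = 2 * fmax = 2 * 4000 = 8000 Hz

Step 2 — DFT bin spacing:
df = fs / N = 8000 / 1024 = 7.8125 Hz

7.8125 Hz


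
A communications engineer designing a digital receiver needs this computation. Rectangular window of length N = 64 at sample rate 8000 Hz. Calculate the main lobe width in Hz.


Main lobe width for a rectangular window:
Width = 2 * fs / N
      = 2 * 8000 / 64
      = 16000 / 64
      = 250.0 Hz

250.0 Hz


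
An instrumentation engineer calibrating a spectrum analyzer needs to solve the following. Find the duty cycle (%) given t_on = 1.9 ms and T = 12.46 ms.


Duty cycle as a percentage:
DC = (t_on / T) * 100
   = (1.9 / 12.46) * 100
   = 0.152488 * 100
   = 15.25 %

15.25 %


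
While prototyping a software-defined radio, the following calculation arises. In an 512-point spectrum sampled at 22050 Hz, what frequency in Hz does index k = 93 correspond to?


Frequency of DFT bin k:
f_k = k * fs / N
    = 93 * 22050 / 512
    = 2050650 / 512
    = 4005.176 Hz

4005.176 Hz


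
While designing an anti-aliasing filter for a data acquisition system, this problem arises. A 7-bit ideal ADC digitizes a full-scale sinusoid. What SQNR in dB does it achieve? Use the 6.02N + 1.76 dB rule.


Theoretical SNR for a full-scale sinusoid:
SNR = 6.02 * N + 1.76
    = 6.02 * 7 + 1.76
    = 42.14 + 1.76
    = 43.9 dB

43.9 dB


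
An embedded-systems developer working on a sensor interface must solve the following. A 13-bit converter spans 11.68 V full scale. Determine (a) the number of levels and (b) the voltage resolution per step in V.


Step 1 — number of quantization levels:
L = 2^N = 2^13 = 8192

Step 2 — LSB step size:
delta = Vfs / L
      = 11.68 / 8192
      = 0.00142578 V

Levels = 8192; step size = 0.00142578 V


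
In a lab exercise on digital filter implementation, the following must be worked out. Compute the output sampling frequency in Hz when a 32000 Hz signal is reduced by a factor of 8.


Decimation reduces the sample rate:
fs_out = fs_in / M
       = 32000 / 8
       = 4000.0 Hz

4000.0 Hz


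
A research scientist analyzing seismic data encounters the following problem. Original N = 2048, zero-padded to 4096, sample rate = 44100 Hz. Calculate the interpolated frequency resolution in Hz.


Frequency resolution after zero-padding:
N_padded = 2048 * 2 = 4096
df = fs / N_padded
   = 44100 / 4096
   = 10.7666 Hz

10.7666 Hz


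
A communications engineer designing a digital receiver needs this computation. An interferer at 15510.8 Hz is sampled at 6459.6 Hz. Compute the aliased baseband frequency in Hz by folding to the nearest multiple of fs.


Compute the nearest integer multiple of fs to the signal:
n = round(15510.8 / 6459.6) = 2
f_alias = |15510.8 - 2 * 6459.6|
        = |15510.8 - 12919.2|
        = 2591.6 Hz

2591.6


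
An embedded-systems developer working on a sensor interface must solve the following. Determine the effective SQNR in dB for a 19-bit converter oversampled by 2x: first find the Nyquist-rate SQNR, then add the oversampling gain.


Step 1 — baseline SQNR at Nyquist:
SQNR_base = 6.02*N + 1.76
          = 6.02*19 + 1.76
          = 116.14 dB

Step 2 — oversampling processing gain:
G = 10*log10(OSR) = 10*log10(2) = 3.01 dB

Step 3 — total:
SQNR_total = 116.14 + 3.01 = 119.15 dB

Base SQNR = 116.14 dB; oversampled SQNR = 119.15 dB
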